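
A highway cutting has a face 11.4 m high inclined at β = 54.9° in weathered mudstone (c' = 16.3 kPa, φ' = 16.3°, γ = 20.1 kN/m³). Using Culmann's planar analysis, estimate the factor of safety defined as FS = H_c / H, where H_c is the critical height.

FS = 1.02

H_c = (4c'/γ) · sinβ cosφ' / [1 − cos(β − φ')]
    = (4·16.3/20.1) · sin54.9°·cos16.3° / [1 − cos38.6°]
    = 3.244 · 0.7853 / 0.2185 = 11.66 m
FS = H_c / H = 11.66 / 11.4 = 1.023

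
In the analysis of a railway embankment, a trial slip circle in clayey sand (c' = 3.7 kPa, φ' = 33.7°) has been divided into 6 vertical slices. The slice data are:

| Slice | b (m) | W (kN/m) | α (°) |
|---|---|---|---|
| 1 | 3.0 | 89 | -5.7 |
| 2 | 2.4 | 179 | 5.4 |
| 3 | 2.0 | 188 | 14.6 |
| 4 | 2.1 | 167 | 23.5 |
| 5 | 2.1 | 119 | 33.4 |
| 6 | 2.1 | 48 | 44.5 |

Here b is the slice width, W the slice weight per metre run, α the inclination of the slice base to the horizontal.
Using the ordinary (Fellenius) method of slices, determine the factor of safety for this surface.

FS = 2.47

Ordinary method of slices: FS = Σ[c'·Δl_i + (W_i cosα_i)·tanφ'] / Σ W_i sinα_i, with Δl_i = b_i / cosα_i.
Slice 1: Δl = 3.0/cos(-5.7°) = 3.015 m; N'_1 = 89·cos(-5.7°) = 88.6; c'Δl = 11.16; W sinα = -8.8
Slice 2: Δl = 2.4/cos5.4° = 2.411 m; N'_2 = 179·cos5.4° = 178.2; c'Δl = 8.92; W sinα = 16.8
Slice 3: Δl = 2.0/cos14.6° = 2.067 m; N'_3 = 188·cos14.6° = 181.9; c'Δl = 7.65; W sinα = 47.4
Slice 4: Δl = 2.1/cos23.5° = 2.290 m; N'_4 = 167·cos23.5° = 153.1; c'Δl = 8.47; W sinα = 66.6
Slice 5: Δl = 2.1/cos33.4° = 2.515 m; N'_5 = 119·cos33.4° = 99.3; c'Δl = 9.31; W sinα = 65.5
Slice 6: Δl = 2.1/cos44.5° = 2.944 m; N'_6 = 48·cos44.5° = 34.2; c'Δl = 10.89; W sinα = 33.6
Σc'Δl = 56.4 kN/m; ΣN' = 735.4 kN/m; ΣW sinα = 221.1 kN/m
Resisting = 56.4 + 735.4·tan33.7° = 56.4 + 490.5 = 546.9 kN/m
FS = 546.9 / 221.1 = 2.473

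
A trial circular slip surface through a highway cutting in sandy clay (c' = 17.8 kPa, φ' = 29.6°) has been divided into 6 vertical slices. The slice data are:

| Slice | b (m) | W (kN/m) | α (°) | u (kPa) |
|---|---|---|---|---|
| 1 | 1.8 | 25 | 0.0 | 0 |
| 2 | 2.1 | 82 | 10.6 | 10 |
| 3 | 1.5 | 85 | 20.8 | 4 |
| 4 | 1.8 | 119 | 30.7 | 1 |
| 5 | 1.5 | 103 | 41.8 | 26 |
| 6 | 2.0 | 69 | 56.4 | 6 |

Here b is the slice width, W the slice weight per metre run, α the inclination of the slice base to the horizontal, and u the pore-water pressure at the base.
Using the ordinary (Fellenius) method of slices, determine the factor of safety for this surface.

FS = 1.75

Ordinary method of slices: FS = Σ[c'·Δl_i + (W_i cosα_i − u_i·Δl_i)·tanφ'] / Σ W_i sinα_i, with Δl_i = b_i / cosα_i.
Slice 1: Δl = 1.8/cos0.0° = 1.800 m; N'_1 = 25·cos0.0° − 0·1.800 = 25.0; c'Δl = 32.04; W sinα = 0.0
Slice 2: Δl = 2.1/cos10.6° = 2.136 m; N'_2 = 82·cos10.6° − 10·2.136 = 59.2; c'Δl = 38.03; W sinα = 15.1
Slice 3: Δl = 1.5/cos20.8° = 1.605 m; N'_3 = 85·cos20.8° − 4·1.605 = 73.0; c'Δl = 28.56; W sinα = 30.2
Slice 4: Δl = 1.8/cos30.7° = 2.093 m; N'_4 = 119·cos30.7° − 1·2.093 = 100.2; c'Δl = 37.26; W sinα = 60.8
Slice 5: Δl = 1.5/cos41.8° = 2.012 m; N'_5 = 103·cos41.8° − 26·2.012 = 24.5; c'Δl = 35.82; W sinα = 68.7
Slice 6: Δl = 2.0/cos56.4° = 3.614 m; N'_6 = 69·cos56.4° − 6·3.614 = 16.5; c'Δl = 64.33; W sinα = 57.5
Σc'Δl = 236.0 kN/m; ΣN' = 298.5 kN/m; ΣW sinα = 232.1 kN/m
Resisting = 236.0 + 298.5·tan29.6° = 236.0 + 169.6 = 405.6 kN/m
FS = 405.6 / 232.1 = 1.747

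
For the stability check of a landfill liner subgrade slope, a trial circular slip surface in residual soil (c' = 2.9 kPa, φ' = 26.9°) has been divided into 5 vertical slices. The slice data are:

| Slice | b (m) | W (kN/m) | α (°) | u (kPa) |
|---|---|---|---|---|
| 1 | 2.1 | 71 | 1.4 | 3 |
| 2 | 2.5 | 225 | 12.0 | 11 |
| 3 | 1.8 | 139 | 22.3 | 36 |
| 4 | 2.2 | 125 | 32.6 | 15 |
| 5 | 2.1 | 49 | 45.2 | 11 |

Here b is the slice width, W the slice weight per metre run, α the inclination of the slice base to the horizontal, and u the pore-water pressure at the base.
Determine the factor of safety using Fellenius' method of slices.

Ordinary method of slices: FS = Σ[c'·Δl_i + (W_i cosα_i − u_i·Δl_i)·tanφ'] / Σ W_i sinα_i, with Δl_i = b_i / cosα_i.
Slice 1: Δl = 2.1/cos1.4° = 2.101 m; N'_1 = 71·cos1.4° − 3·2.101 = 64.7; c'Δl = 6.09; W sinα = 1.7
Slice 2: Δl = 2.5/cos12.0° = 2.556 m; N'_2 = 225·cos12.0° − 11·2.556 = 192.0; c'Δl = 7.41; W sinα = 46.8
Slice 3: Δl = 1.8/cos22.3° = 1.946 m; N'_3 = 139·cos22.3° − 36·1.946 = 58.6; c'Δl = 5.64; W sinα = 52.7
Slice 4: Δl = 2.2/cos32.6° = 2.611 m; N'_4 = 125·cos32.6° − 15·2.611 = 66.1; c'Δl = 7.57; W sinα = 67.3
Slice 5: Δl = 2.1/cos45.2° = 2.980 m; N'_5 = 49·cos45.2° − 11·2.980 = 1.7; c'Δl = 8.64; W sinα = 34.8
Σc'Δl = 35.4 kN/m; ΣN' = 383.1 kN/m; ΣW sinα = 203.4 kN/m
Resisting = 35.4 + 383.1·tan26.9° = 35.4 + 194.4 = 229.7 kN/m
FS = 229.7 / 203.4 = 1.130

FS = 1.13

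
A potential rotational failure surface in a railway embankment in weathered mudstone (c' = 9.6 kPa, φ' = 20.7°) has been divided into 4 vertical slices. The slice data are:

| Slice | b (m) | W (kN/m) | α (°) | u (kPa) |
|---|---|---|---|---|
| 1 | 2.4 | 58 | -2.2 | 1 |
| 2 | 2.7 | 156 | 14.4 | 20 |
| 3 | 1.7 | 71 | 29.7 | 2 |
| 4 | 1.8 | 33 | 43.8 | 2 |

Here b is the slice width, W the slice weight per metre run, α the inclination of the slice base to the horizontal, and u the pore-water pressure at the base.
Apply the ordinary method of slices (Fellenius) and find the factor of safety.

FS = 1.89

Ordinary method of slices: FS = Σ[c'·Δl_i + (W_i cosα_i − u_i·Δl_i)·tanφ'] / Σ W_i sinα_i, with Δl_i = b_i / cosα_i.
Slice 1: Δl = 2.4/cos(-2.2°) = 2.402 m; N'_1 = 58·cos(-2.2°) − 1·2.402 = 55.6; c'Δl = 23.06; W sinα = -2.2
Slice 2: Δl = 2.7/cos14.4° = 2.788 m; N'_2 = 156·cos14.4° − 20·2.788 = 95.3; c'Δl = 26.76; W sinα = 38.8
Slice 3: Δl = 1.7/cos29.7° = 1.957 m; N'_3 = 71·cos29.7° − 2·1.957 = 57.8; c'Δl = 18.79; W sinα = 35.2
Slice 4: Δl = 1.8/cos43.8° = 2.494 m; N'_4 = 33·cos43.8° − 2·2.494 = 18.8; c'Δl = 23.94; W sinα = 22.8
Σc'Δl = 92.5 kN/m; ΣN' = 227.5 kN/m; ΣW sinα = 94.6 kN/m
Resisting = 92.5 + 227.5·tan20.7° = 92.5 + 86.0 = 178.5 kN/m
FS = 178.5 / 94.6 = 1.887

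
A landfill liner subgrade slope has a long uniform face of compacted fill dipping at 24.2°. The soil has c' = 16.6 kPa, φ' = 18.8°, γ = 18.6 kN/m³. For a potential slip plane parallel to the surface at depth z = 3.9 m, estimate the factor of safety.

For an infinite slope with a slip plane parallel to the surface (no pore pressure): FS = [c' + γz cos²β tanφ'] / [γz sinβ cosβ].
γz = 18.6·3.9 = 72.54 kN/m²
Numerator = 16.6 + 72.54·cos²24.2°·tan18.8° = 16.6 + 72.54·0.8320·0.3404 = 37.145 kPa
Denominator = 72.54·sin24.2°·cos24.2° = 72.54·0.4099·0.9121 = 27.123 kPa
FS = 37.145 / 27.123 = 1.370

FS = 1.37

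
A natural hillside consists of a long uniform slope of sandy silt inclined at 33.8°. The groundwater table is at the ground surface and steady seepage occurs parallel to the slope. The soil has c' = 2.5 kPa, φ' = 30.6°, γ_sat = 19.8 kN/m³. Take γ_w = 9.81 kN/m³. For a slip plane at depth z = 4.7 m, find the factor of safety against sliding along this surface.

FS = 0.50

With seepage parallel to the slope and the water table at the surface, the effective normal stress on the slip plane uses the buoyant unit weight γ' = γ_sat − γ_w while the driving shear stress uses γ_sat:
FS = [c' + γ' z cos²β tanφ'] / [γ_sat z sinβ cosβ]
γ' = 19.8 − 9.81 = 9.99 kN/m³
Numerator = 2.5 + 9.99·4.7·cos²33.8°·tan30.6° = 2.5 + 9.99·4.7·0.6905·0.5914 = 21.675 kPa
Denominator = 19.8·4.7·sin33.8°·cos33.8° = 19.8·4.7·0.5563·0.8310 = 43.019 kPa
FS = 21.675 / 43.019 = 0.504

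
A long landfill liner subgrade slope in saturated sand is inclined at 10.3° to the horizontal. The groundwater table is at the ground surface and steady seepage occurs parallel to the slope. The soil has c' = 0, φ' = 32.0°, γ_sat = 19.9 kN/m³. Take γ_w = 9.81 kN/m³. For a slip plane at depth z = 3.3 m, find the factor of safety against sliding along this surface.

FS = 1.74

With seepage parallel to the slope and the water table at the surface, the effective normal stress on the slip plane uses the buoyant unit weight γ' = γ_sat − γ_w while the driving shear stress uses γ_sat:
FS = [c' + γ' z cos²β tanφ'] / [γ_sat z sinβ cosβ]
(For c' = 0 this reduces to FS = (γ'/γ_sat)·tanφ'/tanβ.)
γ' = 19.9 − 9.81 = 10.09 kN/m³
Numerator = 0.0 + 10.09·3.3·cos²10.3°·tan32.0° = 0.0 + 10.09·3.3·0.9680·0.6249 = 20.141 kPa
Denominator = 19.9·3.3·sin10.3°·cos10.3° = 19.9·3.3·0.1788·0.9839 = 11.553 kPa
FS = 20.141 / 11.553 = 1.743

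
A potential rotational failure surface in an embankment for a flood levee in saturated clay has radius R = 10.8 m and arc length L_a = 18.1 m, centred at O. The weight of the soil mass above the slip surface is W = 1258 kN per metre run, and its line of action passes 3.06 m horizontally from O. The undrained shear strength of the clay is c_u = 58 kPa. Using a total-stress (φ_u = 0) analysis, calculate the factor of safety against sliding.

Taking moments about the centre O, the resisting moment is provided by the undrained shear strength acting along the arc:
M_R = c_u·L_a·R = 58·18.10·10.8 = 11337.8 kN·m/m
M_D = W·d = 1258·3.06 = 3849.5 kN·m/m
FS = M_R / M_D = 11337.8 / 3849.5 = 2.945

FS = 2.95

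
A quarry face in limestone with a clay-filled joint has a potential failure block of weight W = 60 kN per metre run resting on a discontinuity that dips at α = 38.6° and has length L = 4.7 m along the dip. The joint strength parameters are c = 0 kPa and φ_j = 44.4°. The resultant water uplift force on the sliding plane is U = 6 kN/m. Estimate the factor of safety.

FS = 1.07

Resolving the block weight along and normal to the plane and applying the Mohr–Coulomb strength on the joint:
N' = W cosα − U = 60·cos38.6° − 6 = 40.9 kN/m
Driving force T = W sinα = 60·sin38.6° = 37.4 kN/m
Resisting force R = c·L + N'·tanφ_j = 0·4.7 + 40.9·tan44.4° = 0.0 + 40.0 = 40.0 kN/m
FS = R / T = 40.0 / 37.4 = 1.070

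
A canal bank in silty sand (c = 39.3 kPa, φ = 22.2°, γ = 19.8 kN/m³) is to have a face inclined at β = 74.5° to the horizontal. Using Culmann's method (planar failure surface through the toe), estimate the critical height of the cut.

H_c = 18.23 m

Culmann's analysis gives the critical failure plane at α_cr = (β + φ)/2 = (74.5 + 22.2)/2 = 48.4°, and the critical height
H_c = (4c/γ) · sinβ cosφ / [1 − cos(β − φ)]
    = (4·39.3/19.8) · sin74.5°·cos22.2° / [1 − cos(52.3°)]
    = 7.939 · 0.9636·0.9259 / [1 − 0.6115]
    = 7.939 · 0.8922 / 0.3885
    = 18.23 m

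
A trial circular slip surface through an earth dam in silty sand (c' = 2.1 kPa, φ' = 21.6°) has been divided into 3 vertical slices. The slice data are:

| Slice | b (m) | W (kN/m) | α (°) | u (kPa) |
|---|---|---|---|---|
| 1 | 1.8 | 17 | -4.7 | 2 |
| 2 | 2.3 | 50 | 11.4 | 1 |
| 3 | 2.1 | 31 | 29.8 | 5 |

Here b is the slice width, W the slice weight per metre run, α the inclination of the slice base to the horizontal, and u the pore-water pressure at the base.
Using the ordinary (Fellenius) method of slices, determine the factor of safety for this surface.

Ordinary method of slices: FS = Σ[c'·Δl_i + (W_i cosα_i − u_i·Δl_i)·tanφ'] / Σ W_i sinα_i, with Δl_i = b_i / cosα_i.
Slice 1: Δl = 1.8/cos(-4.7°) = 1.806 m; N'_1 = 17·cos(-4.7°) − 2·1.806 = 13.3; c'Δl = 3.79; W sinα = -1.4
Slice 2: Δl = 2.3/cos11.4° = 2.346 m; N'_2 = 50·cos11.4° − 1·2.346 = 46.7; c'Δl = 4.93; W sinα = 9.9
Slice 3: Δl = 2.1/cos29.8° = 2.420 m; N'_3 = 31·cos29.8° − 5·2.420 = 14.8; c'Δl = 5.08; W sinα = 15.4
Σc'Δl = 13.8 kN/m; ΣN' = 74.8 kN/m; ΣW sinα = 23.9 kN/m
Resisting = 13.8 + 74.8·tan21.6° = 13.8 + 29.6 = 43.4 kN/m
FS = 43.4 / 23.9 = 1.817

FS = 1.82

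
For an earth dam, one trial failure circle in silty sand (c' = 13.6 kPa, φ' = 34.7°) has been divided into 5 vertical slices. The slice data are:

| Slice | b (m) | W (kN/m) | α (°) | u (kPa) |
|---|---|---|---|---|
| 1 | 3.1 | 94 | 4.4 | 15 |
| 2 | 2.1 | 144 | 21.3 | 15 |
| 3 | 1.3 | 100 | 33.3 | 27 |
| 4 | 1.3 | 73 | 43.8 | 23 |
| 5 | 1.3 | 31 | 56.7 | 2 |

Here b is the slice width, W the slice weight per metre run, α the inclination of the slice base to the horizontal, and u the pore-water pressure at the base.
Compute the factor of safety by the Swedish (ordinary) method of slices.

Ordinary method of slices: FS = Σ[c'·Δl_i + (W_i cosα_i − u_i·Δl_i)·tanφ'] / Σ W_i sinα_i, with Δl_i = b_i / cosα_i.
Slice 1: Δl = 3.1/cos4.4° = 3.109 m; N'_1 = 94·cos4.4° − 15·3.109 = 47.1; c'Δl = 42.28; W sinα = 7.2
Slice 2: Δl = 2.1/cos21.3° = 2.254 m; N'_2 = 144·cos21.3° − 15·2.254 = 100.4; c'Δl = 30.65; W sinα = 52.3
Slice 3: Δl = 1.3/cos33.3° = 1.555 m; N'_3 = 100·cos33.3° − 27·1.555 = 41.6; c'Δl = 21.15; W sinα = 54.9
Slice 4: Δl = 1.3/cos43.8° = 1.801 m; N'_4 = 73·cos43.8° − 23·1.801 = 11.3; c'Δl = 24.50; W sinα = 50.5
Slice 5: Δl = 1.3/cos56.7° = 2.368 m; N'_5 = 31·cos56.7° − 2·2.368 = 12.3; c'Δl = 32.20; W sinα = 25.9
Σc'Δl = 150.8 kN/m; ΣN' = 212.6 kN/m; ΣW sinα = 190.9 kN/m
Resisting = 150.8 + 212.6·tan34.7° = 150.8 + 147.2 = 298.0 kN/m
FS = 298.0 / 190.9 = 1.561

FS = 1.56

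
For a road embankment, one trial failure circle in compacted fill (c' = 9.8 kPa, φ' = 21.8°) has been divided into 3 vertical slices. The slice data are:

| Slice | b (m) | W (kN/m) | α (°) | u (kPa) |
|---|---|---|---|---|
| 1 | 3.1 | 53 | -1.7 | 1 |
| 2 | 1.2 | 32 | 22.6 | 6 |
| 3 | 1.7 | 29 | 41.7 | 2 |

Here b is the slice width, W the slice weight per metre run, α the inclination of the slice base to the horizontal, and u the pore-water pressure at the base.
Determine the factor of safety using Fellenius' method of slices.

Ordinary method of slices: FS = Σ[c'·Δl_i + (W_i cosα_i − u_i·Δl_i)·tanφ'] / Σ W_i sinα_i, with Δl_i = b_i / cosα_i.
Slice 1: Δl = 3.1/cos(-1.7°) = 3.101 m; N'_1 = 53·cos(-1.7°) − 1·3.101 = 49.9; c'Δl = 30.39; W sinα = -1.6
Slice 2: Δl = 1.2/cos22.6° = 1.300 m; N'_2 = 32·cos22.6° − 6·1.300 = 21.7; c'Δl = 12.74; W sinα = 12.3
Slice 3: Δl = 1.7/cos41.7° = 2.277 m; N'_3 = 29·cos41.7° − 2·2.277 = 17.1; c'Δl = 22.31; W sinα = 19.3
Σc'Δl = 65.4 kN/m; ΣN' = 88.7 kN/m; ΣW sinα = 30.0 kN/m
Resisting = 65.4 + 88.7·tan21.8° = 65.4 + 35.5 = 100.9 kN/m
FS = 100.9 / 30.0 = 3.362

FS = 3.36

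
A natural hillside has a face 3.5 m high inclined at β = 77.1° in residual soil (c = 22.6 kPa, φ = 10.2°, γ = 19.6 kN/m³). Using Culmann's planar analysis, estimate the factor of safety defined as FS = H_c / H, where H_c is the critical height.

FS = 2.08

H_c = (4c/γ) · sinβ cosφ / [1 − cos(β − φ)]
    = (4·22.6/19.6) · sin77.1°·cos10.2° / [1 − cos66.9°]
    = 4.612 · 0.9594 / 0.6077 = 7.28 m
FS = H_c / H = 7.28 / 3.5 = 2.080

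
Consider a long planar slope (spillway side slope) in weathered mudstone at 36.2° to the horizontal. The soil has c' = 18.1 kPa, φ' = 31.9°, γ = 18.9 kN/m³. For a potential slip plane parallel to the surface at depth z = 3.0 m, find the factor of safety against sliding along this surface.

FS = 1.52

For an infinite slope with a slip plane parallel to the surface (no pore pressure): FS = [c' + γz cos²β tanφ'] / [γz sinβ cosβ].
γz = 18.9·3.0 = 56.70 kN/m²
Numerator = 18.1 + 56.70·cos²36.2°·tan31.9° = 18.1 + 56.70·0.6512·0.6224 = 41.082 kPa
Denominator = 56.70·sin36.2°·cos36.2° = 56.70·0.5906·0.8070 = 27.023 kPa
FS = 41.082 / 27.023 = 1.520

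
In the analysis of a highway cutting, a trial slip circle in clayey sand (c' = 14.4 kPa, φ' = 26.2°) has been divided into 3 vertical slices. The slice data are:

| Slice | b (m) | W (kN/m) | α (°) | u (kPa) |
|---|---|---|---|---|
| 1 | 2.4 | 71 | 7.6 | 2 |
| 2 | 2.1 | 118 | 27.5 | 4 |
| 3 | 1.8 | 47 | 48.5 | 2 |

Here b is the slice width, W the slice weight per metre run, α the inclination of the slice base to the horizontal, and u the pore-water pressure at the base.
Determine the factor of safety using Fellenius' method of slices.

FS = 2.02

Ordinary method of slices: FS = Σ[c'·Δl_i + (W_i cosα_i − u_i·Δl_i)·tanφ'] / Σ W_i sinα_i, with Δl_i = b_i / cosα_i.
Slice 1: Δl = 2.4/cos7.6° = 2.421 m; N'_1 = 71·cos7.6° − 2·2.421 = 65.5; c'Δl = 34.87; W sinα = 9.4
Slice 2: Δl = 2.1/cos27.5° = 2.368 m; N'_2 = 118·cos27.5° − 4·2.368 = 95.2; c'Δl = 34.09; W sinα = 54.5
Slice 3: Δl = 1.8/cos48.5° = 2.716 m; N'_3 = 47·cos48.5° − 2·2.716 = 25.7; c'Δl = 39.12; W sinα = 35.2
Σc'Δl = 108.1 kN/m; ΣN' = 186.4 kN/m; ΣW sinα = 99.1 kN/m
Resisting = 108.1 + 186.4·tan26.2° = 108.1 + 91.7 = 199.8 kN/m
FS = 199.8 / 99.1 = 2.017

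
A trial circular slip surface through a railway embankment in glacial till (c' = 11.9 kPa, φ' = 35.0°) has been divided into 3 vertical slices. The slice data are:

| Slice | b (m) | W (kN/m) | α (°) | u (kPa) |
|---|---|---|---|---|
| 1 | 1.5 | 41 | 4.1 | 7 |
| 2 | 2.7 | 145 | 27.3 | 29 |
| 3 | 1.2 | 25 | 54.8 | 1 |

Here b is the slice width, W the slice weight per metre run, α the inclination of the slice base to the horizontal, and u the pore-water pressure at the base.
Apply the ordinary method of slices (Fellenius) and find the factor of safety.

Ordinary method of slices: FS = Σ[c'·Δl_i + (W_i cosα_i − u_i·Δl_i)·tanφ'] / Σ W_i sinα_i, with Δl_i = b_i / cosα_i.
Slice 1: Δl = 1.5/cos4.1° = 1.504 m; N'_1 = 41·cos4.1° − 7·1.504 = 30.4; c'Δl = 17.90; W sinα = 2.9
Slice 2: Δl = 2.7/cos27.3° = 3.038 m; N'_2 = 145·cos27.3° − 29·3.038 = 40.7; c'Δl = 36.16; W sinα = 66.5
Slice 3: Δl = 1.2/cos54.8° = 2.082 m; N'_3 = 25·cos54.8° − 1·2.082 = 12.3; c'Δl = 24.77; W sinα = 20.4
Σc'Δl = 78.8 kN/m; ΣN' = 83.4 kN/m; ΣW sinα = 89.9 kN/m
Resisting = 78.8 + 83.4·tan35.0° = 78.8 + 58.4 = 137.2 kN/m
FS = 137.2 / 89.9 = 1.527

FS = 1.53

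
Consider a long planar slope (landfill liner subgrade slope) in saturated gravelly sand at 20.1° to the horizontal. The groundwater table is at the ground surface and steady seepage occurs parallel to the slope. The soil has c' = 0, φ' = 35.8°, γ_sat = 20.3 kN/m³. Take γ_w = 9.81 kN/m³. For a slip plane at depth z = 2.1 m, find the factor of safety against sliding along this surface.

FS = 1.02

With seepage parallel to the slope and the water table at the surface, the effective normal stress on the slip plane uses the buoyant unit weight γ' = γ_sat − γ_w while the driving shear stress uses γ_sat:
FS = [c' + γ' z cos²β tanφ'] / [γ_sat z sinβ cosβ]
(For c' = 0 this reduces to FS = (γ'/γ_sat)·tanφ'/tanβ.)
γ' = 20.3 − 9.81 = 10.49 kN/m³
Numerator = 0.0 + 10.49·2.1·cos²20.1°·tan35.8° = 0.0 + 10.49·2.1·0.8819·0.7212 = 14.011 kPa
Denominator = 20.3·2.1·sin20.1°·cos20.1° = 20.3·2.1·0.3437·0.9391 = 13.758 kPa
FS = 14.011 / 13.758 = 1.018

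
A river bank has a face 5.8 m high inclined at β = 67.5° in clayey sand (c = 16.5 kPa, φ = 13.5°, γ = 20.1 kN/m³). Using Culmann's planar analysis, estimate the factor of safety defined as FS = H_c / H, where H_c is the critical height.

FS = 1.23

H_c = (4c/γ) · sinβ cosφ / [1 − cos(β − φ)]
    = (4·16.5/20.1) · sin67.5°·cos13.5° / [1 − cos54.0°]
    = 3.284 · 0.8984 / 0.4122 = 7.16 m
FS = H_c / H = 7.16 / 5.8 = 1.234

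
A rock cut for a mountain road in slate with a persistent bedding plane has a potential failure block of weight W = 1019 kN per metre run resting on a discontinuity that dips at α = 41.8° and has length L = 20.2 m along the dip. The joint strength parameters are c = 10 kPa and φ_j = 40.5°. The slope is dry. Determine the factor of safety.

Resolving the block weight along and normal to the plane and applying the Mohr–Coulomb strength on the joint:
N' = W cosα = 1019·cos41.8° = 759.6 kN/m
Driving force T = W sinα = 1019·sin41.8° = 679.2 kN/m
Resisting force R = c·L + N'·tanφ_j = 10·20.2 + 759.6·tan40.5° = 202.0 + 648.8 = 850.8 kN/m
FS = R / T = 850.8 / 679.2 = 1.253

FS = 1.25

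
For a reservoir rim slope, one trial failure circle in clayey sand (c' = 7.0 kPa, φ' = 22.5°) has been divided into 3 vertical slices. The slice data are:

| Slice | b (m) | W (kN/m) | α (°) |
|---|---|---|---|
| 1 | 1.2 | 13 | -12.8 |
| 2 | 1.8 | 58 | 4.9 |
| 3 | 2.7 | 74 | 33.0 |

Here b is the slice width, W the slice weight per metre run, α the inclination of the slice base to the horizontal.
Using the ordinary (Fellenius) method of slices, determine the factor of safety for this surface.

Ordinary method of slices: FS = Σ[c'·Δl_i + (W_i cosα_i)·tanφ'] / Σ W_i sinα_i, with Δl_i = b_i / cosα_i.
Slice 1: Δl = 1.2/cos(-12.8°) = 1.231 m; N'_1 = 13·cos(-12.8°) = 12.7; c'Δl = 8.61; W sinα = -2.9
Slice 2: Δl = 1.8/cos4.9° = 1.807 m; N'_2 = 58·cos4.9° = 57.8; c'Δl = 12.65; W sinα = 5.0
Slice 3: Δl = 2.7/cos33.0° = 3.219 m; N'_3 = 74·cos33.0° = 62.1; c'Δl = 22.54; W sinα = 40.3
Σc'Δl = 43.8 kN/m; ΣN' = 132.5 kN/m; ΣW sinα = 42.4 kN/m
Resisting = 43.8 + 132.5·tan22.5° = 43.8 + 54.9 = 98.7 kN/m
FS = 98.7 / 42.4 = 2.329

FS = 2.33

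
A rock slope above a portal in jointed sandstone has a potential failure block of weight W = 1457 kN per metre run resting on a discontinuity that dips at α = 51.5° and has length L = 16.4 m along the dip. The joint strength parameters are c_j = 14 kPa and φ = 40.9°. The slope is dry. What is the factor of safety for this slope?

Resolving the block weight along and normal to the plane and applying the Mohr–Coulomb strength on the joint:
N' = W cosα = 1457·cos51.5° = 907.0 kN/m
Driving force T = W sinα = 1457·sin51.5° = 1140.3 kN/m
Resisting force R = c_j·L + N'·tanφ = 14·16.4 + 907.0·tan40.9° = 229.6 + 785.7 = 1015.3 kN/m
FS = R / T = 1015.3 / 1140.3 = 0.890

FS = 0.89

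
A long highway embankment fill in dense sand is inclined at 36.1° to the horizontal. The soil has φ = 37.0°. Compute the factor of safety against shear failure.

For a dry cohesionless infinite slope the factor of safety is FS = tanφ / tanβ.
FS = tan37.0° / tan36.1° = 0.7536 / 0.7292 = 1.033

FS = 1.03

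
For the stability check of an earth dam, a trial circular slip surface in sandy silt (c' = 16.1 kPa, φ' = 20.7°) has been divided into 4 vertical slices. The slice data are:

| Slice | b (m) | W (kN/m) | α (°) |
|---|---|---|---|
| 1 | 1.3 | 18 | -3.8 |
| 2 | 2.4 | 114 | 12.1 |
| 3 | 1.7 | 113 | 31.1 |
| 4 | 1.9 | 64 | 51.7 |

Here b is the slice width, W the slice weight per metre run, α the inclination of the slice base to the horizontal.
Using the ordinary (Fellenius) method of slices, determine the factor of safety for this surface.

Ordinary method of slices: FS = Σ[c'·Δl_i + (W_i cosα_i)·tanφ'] / Σ W_i sinα_i, with Δl_i = b_i / cosα_i.
Slice 1: Δl = 1.3/cos(-3.8°) = 1.303 m; N'_1 = 18·cos(-3.8°) = 18.0; c'Δl = 20.98; W sinα = -1.2
Slice 2: Δl = 2.4/cos12.1° = 2.455 m; N'_2 = 114·cos12.1° = 111.5; c'Δl = 39.52; W sinα = 23.9
Slice 3: Δl = 1.7/cos31.1° = 1.985 m; N'_3 = 113·cos31.1° = 96.8; c'Δl = 31.96; W sinα = 58.4
Slice 4: Δl = 1.9/cos51.7° = 3.066 m; N'_4 = 64·cos51.7° = 39.7; c'Δl = 49.36; W sinα = 50.2
Σc'Δl = 141.8 kN/m; ΣN' = 265.9 kN/m; ΣW sinα = 131.3 kN/m
Resisting = 141.8 + 265.9·tan20.7° = 141.8 + 100.5 = 242.3 kN/m
FS = 242.3 / 131.3 = 1.845

FS = 1.85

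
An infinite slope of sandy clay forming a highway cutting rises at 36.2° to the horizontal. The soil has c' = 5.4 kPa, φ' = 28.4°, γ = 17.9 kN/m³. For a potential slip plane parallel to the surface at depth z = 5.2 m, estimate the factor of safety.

For an infinite slope with a slip plane parallel to the surface (no pore pressure): FS = [c' + γz cos²β tanφ'] / [γz sinβ cosβ].
γz = 17.9·5.2 = 93.08 kN/m²
Numerator = 5.4 + 93.08·cos²36.2°·tan28.4° = 5.4 + 93.08·0.6512·0.5407 = 38.173 kPa
Denominator = 93.08·sin36.2°·cos36.2° = 93.08·0.5906·0.8070 = 44.361 kPa
FS = 38.173 / 44.361 = 0.860

FS = 0.86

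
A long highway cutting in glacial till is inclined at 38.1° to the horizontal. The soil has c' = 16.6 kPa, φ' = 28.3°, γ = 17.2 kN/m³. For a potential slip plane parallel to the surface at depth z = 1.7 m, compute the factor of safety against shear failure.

For an infinite slope with a slip plane parallel to the surface (no pore pressure): FS = [c' + γz cos²β tanφ'] / [γz sinβ cosβ].
γz = 17.2·1.7 = 29.24 kN/m²
Numerator = 16.6 + 29.24·cos²38.1°·tan28.3° = 16.6 + 29.24·0.6193·0.5384 = 26.350 kPa
Denominator = 29.24·sin38.1°·cos38.1° = 29.24·0.6170·0.7869 = 14.198 kPa
FS = 26.350 / 14.198 = 1.856

FS = 1.86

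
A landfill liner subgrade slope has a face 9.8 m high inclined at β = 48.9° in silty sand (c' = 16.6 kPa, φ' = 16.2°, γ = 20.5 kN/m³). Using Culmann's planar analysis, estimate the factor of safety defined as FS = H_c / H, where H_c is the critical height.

H_c = (4c'/γ) · sinβ cosφ' / [1 − cos(β − φ')]
    = (4·16.6/20.5) · sin48.9°·cos16.2° / [1 − cos32.7°]
    = 3.239 · 0.7236 / 0.1585 = 14.79 m
FS = H_c / H = 14.79 / 9.8 = 1.509

FS = 1.51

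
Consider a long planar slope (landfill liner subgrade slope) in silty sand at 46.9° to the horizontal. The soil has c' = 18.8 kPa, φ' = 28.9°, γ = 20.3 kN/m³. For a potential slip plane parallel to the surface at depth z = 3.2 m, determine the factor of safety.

For an infinite slope with a slip plane parallel to the surface (no pore pressure): FS = [c' + γz cos²β tanφ'] / [γz sinβ cosβ].
γz = 20.3·3.2 = 64.96 kN/m²
Numerator = 18.8 + 64.96·cos²46.9°·tan28.9° = 18.8 + 64.96·0.4669·0.5520 = 35.542 kPa
Denominator = 64.96·sin46.9°·cos46.9° = 64.96·0.7302·0.6833 = 32.409 kPa
FS = 35.542 / 32.409 = 1.097

FS = 1.10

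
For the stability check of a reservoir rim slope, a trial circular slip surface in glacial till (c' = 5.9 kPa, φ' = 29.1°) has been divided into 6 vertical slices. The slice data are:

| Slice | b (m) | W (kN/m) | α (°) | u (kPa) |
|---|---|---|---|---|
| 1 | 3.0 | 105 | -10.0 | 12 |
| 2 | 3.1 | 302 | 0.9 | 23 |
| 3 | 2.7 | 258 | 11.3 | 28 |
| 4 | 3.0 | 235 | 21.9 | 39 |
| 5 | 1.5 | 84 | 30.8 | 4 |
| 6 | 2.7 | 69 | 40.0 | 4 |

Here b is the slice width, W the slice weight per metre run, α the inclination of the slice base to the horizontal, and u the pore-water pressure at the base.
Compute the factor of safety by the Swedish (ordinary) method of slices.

FS = 2.24

Ordinary method of slices: FS = Σ[c'·Δl_i + (W_i cosα_i − u_i·Δl_i)·tanφ'] / Σ W_i sinα_i, with Δl_i = b_i / cosα_i.
Slice 1: Δl = 3.0/cos(-10.0°) = 3.046 m; N'_1 = 105·cos(-10.0°) − 12·3.046 = 66.8; c'Δl = 17.97; W sinα = -18.2
Slice 2: Δl = 3.1/cos0.9° = 3.100 m; N'_2 = 302·cos0.9° − 23·3.100 = 230.7; c'Δl = 18.29; W sinα = 4.7
Slice 3: Δl = 2.7/cos11.3° = 2.753 m; N'_3 = 258·cos11.3° − 28·2.753 = 175.9; c'Δl = 16.24; W sinα = 50.6
Slice 4: Δl = 3.0/cos21.9° = 3.233 m; N'_4 = 235·cos21.9° − 39·3.233 = 91.9; c'Δl = 19.08; W sinα = 87.7
Slice 5: Δl = 1.5/cos30.8° = 1.746 m; N'_5 = 84·cos30.8° − 4·1.746 = 65.2; c'Δl = 10.30; W sinα = 43.0
Slice 6: Δl = 2.7/cos40.0° = 3.525 m; N'_6 = 69·cos40.0° − 4·3.525 = 38.8; c'Δl = 20.80; W sinα = 44.4
Σc'Δl = 102.7 kN/m; ΣN' = 669.3 kN/m; ΣW sinα = 212.1 kN/m
Resisting = 102.7 + 669.3·tan29.1° = 102.7 + 372.5 = 475.2 kN/m
FS = 475.2 / 212.1 = 2.241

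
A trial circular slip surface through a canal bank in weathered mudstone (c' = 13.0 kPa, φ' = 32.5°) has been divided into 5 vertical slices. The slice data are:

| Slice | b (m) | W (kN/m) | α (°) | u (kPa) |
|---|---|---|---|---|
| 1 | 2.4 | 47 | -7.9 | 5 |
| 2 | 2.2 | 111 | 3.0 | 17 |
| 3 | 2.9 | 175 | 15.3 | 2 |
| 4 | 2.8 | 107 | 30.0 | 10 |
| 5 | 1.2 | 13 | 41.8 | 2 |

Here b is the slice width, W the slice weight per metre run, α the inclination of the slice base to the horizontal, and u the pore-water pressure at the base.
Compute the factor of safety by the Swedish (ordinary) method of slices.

FS = 3.50

Ordinary method of slices: FS = Σ[c'·Δl_i + (W_i cosα_i − u_i·Δl_i)·tanφ'] / Σ W_i sinα_i, with Δl_i = b_i / cosα_i.
Slice 1: Δl = 2.4/cos(-7.9°) = 2.423 m; N'_1 = 47·cos(-7.9°) − 5·2.423 = 34.4; c'Δl = 31.50; W sinα = -6.5
Slice 2: Δl = 2.2/cos3.0° = 2.203 m; N'_2 = 111·cos3.0° − 17·2.203 = 73.4; c'Δl = 28.64; W sinα = 5.8
Slice 3: Δl = 2.9/cos15.3° = 3.007 m; N'_3 = 175·cos15.3° − 2·3.007 = 162.8; c'Δl = 39.09; W sinα = 46.2
Slice 4: Δl = 2.8/cos30.0° = 3.233 m; N'_4 = 107·cos30.0° − 10·3.233 = 60.3; c'Δl = 42.03; W sinα = 53.5
Slice 5: Δl = 1.2/cos41.8° = 1.610 m; N'_5 = 13·cos41.8° − 2·1.610 = 6.5; c'Δl = 20.93; W sinα = 8.7
Σc'Δl = 162.2 kN/m; ΣN' = 337.4 kN/m; ΣW sinα = 107.7 kN/m
Resisting = 162.2 + 337.4·tan32.5° = 162.2 + 215.0 = 377.1 kN/m
FS = 377.1 / 107.7 = 3.502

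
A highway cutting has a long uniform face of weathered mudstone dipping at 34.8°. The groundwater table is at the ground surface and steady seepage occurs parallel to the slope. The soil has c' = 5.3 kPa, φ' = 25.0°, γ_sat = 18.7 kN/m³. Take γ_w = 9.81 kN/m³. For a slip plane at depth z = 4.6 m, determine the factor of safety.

FS = 0.45

With seepage parallel to the slope and the water table at the surface, the effective normal stress on the slip plane uses the buoyant unit weight γ' = γ_sat − γ_w while the driving shear stress uses γ_sat:
FS = [c' + γ' z cos²β tanφ'] / [γ_sat z sinβ cosβ]
γ' = 18.7 − 9.81 = 8.89 kN/m³
Numerator = 5.3 + 8.89·4.6·cos²34.8°·tan25.0° = 5.3 + 8.89·4.6·0.6743·0.4663 = 18.158 kPa
Denominator = 18.7·4.6·sin34.8°·cos34.8° = 18.7·4.6·0.5707·0.8211 = 40.312 kPa
FS = 18.158 / 40.312 = 0.450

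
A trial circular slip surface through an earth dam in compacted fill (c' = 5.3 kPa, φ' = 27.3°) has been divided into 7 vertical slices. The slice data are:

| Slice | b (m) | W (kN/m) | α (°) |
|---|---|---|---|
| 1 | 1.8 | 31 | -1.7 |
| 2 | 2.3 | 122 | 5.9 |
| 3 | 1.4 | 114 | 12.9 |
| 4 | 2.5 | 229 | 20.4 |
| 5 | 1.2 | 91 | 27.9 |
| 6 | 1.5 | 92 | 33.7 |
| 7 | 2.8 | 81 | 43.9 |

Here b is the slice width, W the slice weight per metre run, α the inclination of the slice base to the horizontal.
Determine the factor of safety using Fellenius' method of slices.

Ordinary method of slices: FS = Σ[c'·Δl_i + (W_i cosα_i)·tanφ'] / Σ W_i sinα_i, with Δl_i = b_i / cosα_i.
Slice 1: Δl = 1.8/cos(-1.7°) = 1.801 m; N'_1 = 31·cos(-1.7°) = 31.0; c'Δl = 9.54; W sinα = -0.9
Slice 2: Δl = 2.3/cos5.9° = 2.312 m; N'_2 = 122·cos5.9° = 121.4; c'Δl = 12.25; W sinα = 12.5
Slice 3: Δl = 1.4/cos12.9° = 1.436 m; N'_3 = 114·cos12.9° = 111.1; c'Δl = 7.61; W sinα = 25.5
Slice 4: Δl = 2.5/cos20.4° = 2.667 m; N'_4 = 229·cos20.4° = 214.6; c'Δl = 14.14; W sinα = 79.8
Slice 5: Δl = 1.2/cos27.9° = 1.358 m; N'_5 = 91·cos27.9° = 80.4; c'Δl = 7.20; W sinα = 42.6
Slice 6: Δl = 1.5/cos33.7° = 1.803 m; N'_6 = 92·cos33.7° = 76.5; c'Δl = 9.56; W sinα = 51.0
Slice 7: Δl = 2.8/cos43.9° = 3.886 m; N'_7 = 81·cos43.9° = 58.4; c'Δl = 20.60; W sinα = 56.2
Σc'Δl = 80.9 kN/m; ΣN' = 693.4 kN/m; ΣW sinα = 266.7 kN/m
Resisting = 80.9 + 693.4·tan27.3° = 80.9 + 357.9 = 438.8 kN/m
FS = 438.8 / 266.7 = 1.645

FS = 1.65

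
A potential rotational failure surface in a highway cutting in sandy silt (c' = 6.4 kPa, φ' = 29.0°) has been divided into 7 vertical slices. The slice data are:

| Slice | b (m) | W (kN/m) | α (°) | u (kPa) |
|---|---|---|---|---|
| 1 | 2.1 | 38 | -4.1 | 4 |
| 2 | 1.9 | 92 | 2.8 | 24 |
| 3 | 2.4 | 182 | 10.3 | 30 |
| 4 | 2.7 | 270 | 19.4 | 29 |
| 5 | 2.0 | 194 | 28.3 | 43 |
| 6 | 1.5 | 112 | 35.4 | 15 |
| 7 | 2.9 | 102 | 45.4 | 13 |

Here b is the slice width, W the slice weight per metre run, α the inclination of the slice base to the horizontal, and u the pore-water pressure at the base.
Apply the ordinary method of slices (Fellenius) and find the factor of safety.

FS = 1.11

Ordinary method of slices: FS = Σ[c'·Δl_i + (W_i cosα_i − u_i·Δl_i)·tanφ'] / Σ W_i sinα_i, with Δl_i = b_i / cosα_i.
Slice 1: Δl = 2.1/cos(-4.1°) = 2.105 m; N'_1 = 38·cos(-4.1°) − 4·2.105 = 29.5; c'Δl = 13.47; W sinα = -2.7
Slice 2: Δl = 1.9/cos2.8° = 1.902 m; N'_2 = 92·cos2.8° − 24·1.902 = 46.2; c'Δl = 12.17; W sinα = 4.5
Slice 3: Δl = 2.4/cos10.3° = 2.439 m; N'_3 = 182·cos10.3° − 30·2.439 = 105.9; c'Δl = 15.61; W sinα = 32.5
Slice 4: Δl = 2.7/cos19.4° = 2.863 m; N'_4 = 270·cos19.4° − 29·2.863 = 171.7; c'Δl = 18.32; W sinα = 89.7
Slice 5: Δl = 2.0/cos28.3° = 2.271 m; N'_5 = 194·cos28.3° − 43·2.271 = 73.1; c'Δl = 14.54; W sinα = 92.0
Slice 6: Δl = 1.5/cos35.4° = 1.840 m; N'_6 = 112·cos35.4° − 15·1.840 = 63.7; c'Δl = 11.78; W sinα = 64.9
Slice 7: Δl = 2.9/cos45.4° = 4.130 m; N'_7 = 102·cos45.4° − 13·4.130 = 17.9; c'Δl = 26.43; W sinα = 72.6
Σc'Δl = 112.3 kN/m; ΣN' = 508.0 kN/m; ΣW sinα = 353.5 kN/m
Resisting = 112.3 + 508.0·tan29.0° = 112.3 + 281.6 = 393.9 kN/m
FS = 393.9 / 353.5 = 1.114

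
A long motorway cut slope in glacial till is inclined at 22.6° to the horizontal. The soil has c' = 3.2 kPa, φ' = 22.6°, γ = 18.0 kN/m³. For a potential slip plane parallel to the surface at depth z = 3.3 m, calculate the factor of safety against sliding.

FS = 1.15

For an infinite slope with a slip plane parallel to the surface (no pore pressure): FS = [c' + γz cos²β tanφ'] / [γz sinβ cosβ].
γz = 18.0·3.3 = 59.40 kN/m²
Numerator = 3.2 + 59.40·cos²22.6°·tan22.6° = 3.2 + 59.40·0.8523·0.4163 = 24.274 kPa
Denominator = 59.40·sin22.6°·cos22.6° = 59.40·0.3843·0.9232 = 21.074 kPa
FS = 24.274 / 21.074 = 1.152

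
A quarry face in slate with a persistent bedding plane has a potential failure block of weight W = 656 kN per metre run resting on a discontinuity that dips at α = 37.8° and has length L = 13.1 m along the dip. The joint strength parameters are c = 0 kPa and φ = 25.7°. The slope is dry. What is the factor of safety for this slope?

FS = 0.62

Resolving the block weight along and normal to the plane and applying the Mohr–Coulomb strength on the joint:
N' = W cosα = 656·cos37.8° = 518.3 kN/m
Driving force T = W sinα = 656·sin37.8° = 402.1 kN/m
Resisting force R = c·L + N'·tanφ = 0·13.1 + 518.3·tan25.7° = 0.0 + 249.5 = 249.5 kN/m
FS = R / T = 249.5 / 402.1 = 0.620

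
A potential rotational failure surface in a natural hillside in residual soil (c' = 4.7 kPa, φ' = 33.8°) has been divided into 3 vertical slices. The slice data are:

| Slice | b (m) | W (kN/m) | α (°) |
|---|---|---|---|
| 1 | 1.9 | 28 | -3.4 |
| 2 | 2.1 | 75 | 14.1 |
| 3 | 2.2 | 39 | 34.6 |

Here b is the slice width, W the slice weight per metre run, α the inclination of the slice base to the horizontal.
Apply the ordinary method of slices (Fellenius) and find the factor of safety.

FS = 3.11

Ordinary method of slices: FS = Σ[c'·Δl_i + (W_i cosα_i)·tanφ'] / Σ W_i sinα_i, with Δl_i = b_i / cosα_i.
Slice 1: Δl = 1.9/cos(-3.4°) = 1.903 m; N'_1 = 28·cos(-3.4°) = 28.0; c'Δl = 8.95; W sinα = -1.7
Slice 2: Δl = 2.1/cos14.1° = 2.165 m; N'_2 = 75·cos14.1° = 72.7; c'Δl = 10.18; W sinα = 18.3
Slice 3: Δl = 2.2/cos34.6° = 2.673 m; N'_3 = 39·cos34.6° = 32.1; c'Δl = 12.56; W sinα = 22.1
Σc'Δl = 31.7 kN/m; ΣN' = 132.8 kN/m; ΣW sinα = 38.8 kN/m
Resisting = 31.7 + 132.8·tan33.8° = 31.7 + 88.9 = 120.6 kN/m
FS = 120.6 / 38.8 = 3.111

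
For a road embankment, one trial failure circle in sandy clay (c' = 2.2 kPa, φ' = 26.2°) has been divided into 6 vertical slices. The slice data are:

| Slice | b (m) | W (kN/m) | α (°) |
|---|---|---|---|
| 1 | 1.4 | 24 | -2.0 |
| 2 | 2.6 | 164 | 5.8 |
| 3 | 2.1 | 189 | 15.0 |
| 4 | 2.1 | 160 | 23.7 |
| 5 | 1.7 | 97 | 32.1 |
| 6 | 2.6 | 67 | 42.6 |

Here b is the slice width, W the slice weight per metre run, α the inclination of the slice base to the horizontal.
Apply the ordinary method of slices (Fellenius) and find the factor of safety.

FS = 1.55

Ordinary method of slices: FS = Σ[c'·Δl_i + (W_i cosα_i)·tanφ'] / Σ W_i sinα_i, with Δl_i = b_i / cosα_i.
Slice 1: Δl = 1.4/cos(-2.0°) = 1.401 m; N'_1 = 24·cos(-2.0°) = 24.0; c'Δl = 3.08; W sinα = -0.8
Slice 2: Δl = 2.6/cos5.8° = 2.613 m; N'_2 = 164·cos5.8° = 163.2; c'Δl = 5.75; W sinα = 16.6
Slice 3: Δl = 2.1/cos15.0° = 2.174 m; N'_3 = 189·cos15.0° = 182.6; c'Δl = 4.78; W sinα = 48.9
Slice 4: Δl = 2.1/cos23.7° = 2.293 m; N'_4 = 160·cos23.7° = 146.5; c'Δl = 5.05; W sinα = 64.3
Slice 5: Δl = 1.7/cos32.1° = 2.007 m; N'_5 = 97·cos32.1° = 82.2; c'Δl = 4.41; W sinα = 51.5
Slice 6: Δl = 2.6/cos42.6° = 3.532 m; N'_6 = 67·cos42.6° = 49.3; c'Δl = 7.77; W sinα = 45.4
Σc'Δl = 30.8 kN/m; ΣN' = 647.7 kN/m; ΣW sinα = 225.9 kN/m
Resisting = 30.8 + 647.7·tan26.2° = 30.8 + 318.7 = 349.6 kN/m
FS = 349.6 / 225.9 = 1.548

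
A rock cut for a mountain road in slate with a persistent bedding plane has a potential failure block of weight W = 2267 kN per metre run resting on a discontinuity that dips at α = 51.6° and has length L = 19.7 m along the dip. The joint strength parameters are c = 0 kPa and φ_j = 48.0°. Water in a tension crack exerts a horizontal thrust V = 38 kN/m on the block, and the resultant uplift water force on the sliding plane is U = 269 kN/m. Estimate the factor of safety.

FS = 0.68

Resolving the block weight along and normal to the plane and applying the Mohr–Coulomb strength on the joint:
N' = W cosα − U − V sinα = 2267·cos51.6° − 269 − 38·sin51.6° = 1109.4 kN/m
Driving force T = W sinα + V cosα = 2267·sin51.6° + 38·cos51.6° = 1800.2 kN/m
Resisting force R = c·L + N'·tanφ_j = 0·19.7 + 1109.4·tan48.0° = 0.0 + 1232.1 = 1232.1 kN/m
FS = R / T = 1232.1 / 1800.2 = 0.684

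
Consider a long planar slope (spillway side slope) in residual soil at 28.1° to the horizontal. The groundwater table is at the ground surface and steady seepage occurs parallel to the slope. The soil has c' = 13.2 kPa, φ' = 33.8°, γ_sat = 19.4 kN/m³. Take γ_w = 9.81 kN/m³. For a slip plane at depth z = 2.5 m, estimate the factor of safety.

FS = 1.27

With seepage parallel to the slope and the water table at the surface, the effective normal stress on the slip plane uses the buoyant unit weight γ' = γ_sat − γ_w while the driving shear stress uses γ_sat:
FS = [c' + γ' z cos²β tanφ'] / [γ_sat z sinβ cosβ]
γ' = 19.4 − 9.81 = 9.59 kN/m³
Numerator = 13.2 + 9.59·2.5·cos²28.1°·tan33.8° = 13.2 + 9.59·2.5·0.7781·0.6694 = 25.689 kPa
Denominator = 19.4·2.5·sin28.1°·cos28.1° = 19.4·2.5·0.4710·0.8821 = 20.151 kPa
FS = 25.689 / 20.151 = 1.275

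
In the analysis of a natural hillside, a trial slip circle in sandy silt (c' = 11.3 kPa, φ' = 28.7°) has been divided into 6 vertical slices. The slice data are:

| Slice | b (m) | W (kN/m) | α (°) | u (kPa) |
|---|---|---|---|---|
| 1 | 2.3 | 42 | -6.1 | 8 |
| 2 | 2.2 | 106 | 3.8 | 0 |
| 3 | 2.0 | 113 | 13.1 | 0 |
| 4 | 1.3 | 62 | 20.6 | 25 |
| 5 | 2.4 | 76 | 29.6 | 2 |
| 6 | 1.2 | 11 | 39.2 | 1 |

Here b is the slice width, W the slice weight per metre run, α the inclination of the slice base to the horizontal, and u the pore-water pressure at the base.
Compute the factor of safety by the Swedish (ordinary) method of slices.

Ordinary method of slices: FS = Σ[c'·Δl_i + (W_i cosα_i − u_i·Δl_i)·tanφ'] / Σ W_i sinα_i, with Δl_i = b_i / cosα_i.
Slice 1: Δl = 2.3/cos(-6.1°) = 2.313 m; N'_1 = 42·cos(-6.1°) − 8·2.313 = 23.3; c'Δl = 26.14; W sinα = -4.5
Slice 2: Δl = 2.2/cos3.8° = 2.205 m; N'_2 = 106·cos3.8° − 0·2.205 = 105.8; c'Δl = 24.91; W sinα = 7.0
Slice 3: Δl = 2.0/cos13.1° = 2.053 m; N'_3 = 113·cos13.1° − 0·2.053 = 110.1; c'Δl = 23.20; W sinα = 25.6
Slice 4: Δl = 1.3/cos20.6° = 1.389 m; N'_4 = 62·cos20.6° − 25·1.389 = 23.3; c'Δl = 15.69; W sinα = 21.8
Slice 5: Δl = 2.4/cos29.6° = 2.760 m; N'_5 = 76·cos29.6° − 2·2.760 = 60.6; c'Δl = 31.19; W sinα = 37.5
Slice 6: Δl = 1.2/cos39.2° = 1.548 m; N'_6 = 11·cos39.2° − 1·1.548 = 7.0; c'Δl = 17.50; W sinα = 7.0
Σc'Δl = 138.6 kN/m; ΣN' = 329.9 kN/m; ΣW sinα = 94.5 kN/m
Resisting = 138.6 + 329.9·tan28.7° = 138.6 + 180.6 = 319.3 kN/m
FS = 319.3 / 94.5 = 3.379

FS = 3.38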